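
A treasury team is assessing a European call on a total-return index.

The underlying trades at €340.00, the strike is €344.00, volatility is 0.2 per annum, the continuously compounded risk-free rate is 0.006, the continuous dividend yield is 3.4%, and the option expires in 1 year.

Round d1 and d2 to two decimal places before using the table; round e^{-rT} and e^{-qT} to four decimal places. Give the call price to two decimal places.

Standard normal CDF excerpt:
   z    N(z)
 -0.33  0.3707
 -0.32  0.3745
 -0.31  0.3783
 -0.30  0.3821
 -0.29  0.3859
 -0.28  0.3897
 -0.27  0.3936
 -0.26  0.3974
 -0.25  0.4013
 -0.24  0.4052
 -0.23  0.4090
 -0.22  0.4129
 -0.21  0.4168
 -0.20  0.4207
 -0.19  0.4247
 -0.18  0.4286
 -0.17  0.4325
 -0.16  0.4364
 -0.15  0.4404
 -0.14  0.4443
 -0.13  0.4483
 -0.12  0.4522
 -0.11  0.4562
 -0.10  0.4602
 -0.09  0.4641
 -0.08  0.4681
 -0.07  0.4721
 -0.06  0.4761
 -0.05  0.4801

σ√T = 0.2 × 1.0000 = 0.2000
d₁ = [ln(340/344) + (0.006 − 0.034 + 0.2²/2)·1] / 0.2000 = [-0.0117 − 0.0080] / 0.2000 = -0.0985 ≈ -0.10
d₂ = d₁ − σ√T = -0.0985 − 0.2000 = -0.2985 ≈ -0.30
exp(−qT) = exp(−0.034·1) = 0.9666;  exp(−rT) = exp(−0.006·1) = 0.9940
C = 340·0.9666·N(-0.10) − 344·0.9940·N(-0.30) = 340·0.9666·0.4602 − 344·0.9940·0.3821 = 151.2420 − 130.6537 = 20.5882

€20.59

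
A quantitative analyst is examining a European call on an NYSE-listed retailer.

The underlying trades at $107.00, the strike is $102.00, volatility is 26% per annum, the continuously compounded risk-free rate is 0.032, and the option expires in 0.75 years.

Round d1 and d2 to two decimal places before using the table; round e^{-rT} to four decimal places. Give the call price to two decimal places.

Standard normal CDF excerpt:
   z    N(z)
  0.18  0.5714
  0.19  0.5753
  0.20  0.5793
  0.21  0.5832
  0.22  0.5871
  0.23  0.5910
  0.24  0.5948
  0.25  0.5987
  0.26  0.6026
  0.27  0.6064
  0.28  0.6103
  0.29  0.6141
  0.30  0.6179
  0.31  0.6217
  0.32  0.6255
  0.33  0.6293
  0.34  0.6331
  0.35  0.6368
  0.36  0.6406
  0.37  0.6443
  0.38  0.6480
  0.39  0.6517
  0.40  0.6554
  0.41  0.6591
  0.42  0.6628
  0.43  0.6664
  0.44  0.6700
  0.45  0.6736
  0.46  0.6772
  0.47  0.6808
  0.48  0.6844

σ√T = 0.26 × 0.8660 = 0.2252
d₁ = [ln(107/102) + (0.032 + 0.26²/2)·0.75] / 0.2252 = [0.0479 + 0.0493] / 0.2252 = 0.4317 ≈ 0.43
d₂ = d₁ − σ√T = 0.4317 − 0.2252 = 0.2065 ≈ 0.21
e^(−rT) = e^(−0.032·0.75) = 0.9763
C = 107·N(0.43) − 102·0.9763·N(0.21) = 107·0.6664 − 102·0.9763·0.5832 = 71.3048 − 58.0766 = 13.2282

$13.23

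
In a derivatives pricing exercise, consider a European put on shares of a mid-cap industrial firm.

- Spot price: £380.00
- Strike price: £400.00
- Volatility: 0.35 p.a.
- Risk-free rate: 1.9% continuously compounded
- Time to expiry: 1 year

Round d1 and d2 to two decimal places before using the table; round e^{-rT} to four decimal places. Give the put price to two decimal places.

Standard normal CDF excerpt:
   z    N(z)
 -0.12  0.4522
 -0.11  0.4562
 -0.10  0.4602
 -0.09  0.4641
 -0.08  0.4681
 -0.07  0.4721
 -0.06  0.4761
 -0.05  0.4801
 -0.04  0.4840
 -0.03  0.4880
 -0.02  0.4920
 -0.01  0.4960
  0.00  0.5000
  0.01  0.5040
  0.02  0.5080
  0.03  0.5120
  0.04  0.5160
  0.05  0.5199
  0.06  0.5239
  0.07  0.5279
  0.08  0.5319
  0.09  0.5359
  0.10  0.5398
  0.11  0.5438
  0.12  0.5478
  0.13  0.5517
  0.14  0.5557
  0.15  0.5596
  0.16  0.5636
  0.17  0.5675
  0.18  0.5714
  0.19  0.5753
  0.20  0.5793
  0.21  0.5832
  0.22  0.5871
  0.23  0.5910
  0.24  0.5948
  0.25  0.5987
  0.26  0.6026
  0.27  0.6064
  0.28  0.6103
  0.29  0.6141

£60.12

σ√T = 0.35·√1 = 0.3500
d₁ = [ln(380/400) + (0.019 + ½·0.35²)·1] / (σ√T) = (-0.0513 + 0.0802) / 0.3500 = 0.0827 ⇒ 0.08
d₂ = 0.0827 − 0.3500 = -0.2673 ⇒ -0.27
e^(−rT) = e^(−0.019·1) = 0.9812
P = 400·0.9812·N(0.27) − 380·N(-0.08) = 400·0.9812·0.6064 − 380·0.4681 = 237.9999 − 177.8780 = 60.1219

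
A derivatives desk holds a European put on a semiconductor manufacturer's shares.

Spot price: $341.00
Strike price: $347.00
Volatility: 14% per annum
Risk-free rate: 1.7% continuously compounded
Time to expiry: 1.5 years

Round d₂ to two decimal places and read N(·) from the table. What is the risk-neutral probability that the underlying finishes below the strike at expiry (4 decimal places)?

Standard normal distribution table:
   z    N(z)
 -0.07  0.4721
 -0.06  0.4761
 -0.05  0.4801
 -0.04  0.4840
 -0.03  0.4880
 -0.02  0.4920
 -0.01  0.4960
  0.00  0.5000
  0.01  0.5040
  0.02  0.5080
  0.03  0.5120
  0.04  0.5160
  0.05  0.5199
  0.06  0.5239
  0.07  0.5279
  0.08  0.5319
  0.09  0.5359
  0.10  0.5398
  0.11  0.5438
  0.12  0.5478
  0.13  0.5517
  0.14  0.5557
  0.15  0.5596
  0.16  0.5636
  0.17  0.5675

0.5160

T = 1.5;  σ√T = 0.1715
d₁ = [ln(341/347) + (0.017 + 0.14²/2)·1.5] / 0.1715 = [-0.0174 + 0.0402] / 0.1715 = 0.1327 ≈ 0.13
d₂ = d₁ − σ√T = 0.1327 − 0.1715 = -0.0387 ≈ -0.04
Pr(exercise) under Q = N(−d₂) = N(0.04) = 0.5160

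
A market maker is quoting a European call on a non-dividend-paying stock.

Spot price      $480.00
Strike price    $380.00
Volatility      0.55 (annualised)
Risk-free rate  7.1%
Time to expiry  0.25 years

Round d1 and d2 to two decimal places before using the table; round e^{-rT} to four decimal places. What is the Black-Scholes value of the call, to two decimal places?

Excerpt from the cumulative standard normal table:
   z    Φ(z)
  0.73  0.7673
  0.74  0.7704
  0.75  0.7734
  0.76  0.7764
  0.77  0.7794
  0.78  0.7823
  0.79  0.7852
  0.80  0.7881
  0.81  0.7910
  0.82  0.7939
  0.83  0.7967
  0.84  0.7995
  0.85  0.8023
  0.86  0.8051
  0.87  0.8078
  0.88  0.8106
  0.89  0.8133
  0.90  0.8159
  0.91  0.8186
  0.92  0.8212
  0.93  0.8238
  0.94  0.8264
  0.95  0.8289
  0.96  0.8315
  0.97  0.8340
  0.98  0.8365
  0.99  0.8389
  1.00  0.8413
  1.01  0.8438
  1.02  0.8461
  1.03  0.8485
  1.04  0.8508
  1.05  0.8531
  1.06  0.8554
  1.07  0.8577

$117.45

σ√T = 0.55 × 0.5000 = 0.2750
d₁ = [ln(480/380) + (0.071 + 0.55²/2)·0.25] / 0.2750 = [0.2336 + 0.0556] / 0.2750 = 1.0516 ≈ 1.05
d₂ = d₁ − σ√T = 1.0516 − 0.2750 = 0.7766 ≈ 0.78
exp(−rT) = exp(−0.071·0.25) = 0.9824
C = 480·N(1.05) − 380·0.9824·N(0.78) = 480·0.8531 − 380·0.9824·0.7823 = 409.4880 − 292.0420 = 117.4460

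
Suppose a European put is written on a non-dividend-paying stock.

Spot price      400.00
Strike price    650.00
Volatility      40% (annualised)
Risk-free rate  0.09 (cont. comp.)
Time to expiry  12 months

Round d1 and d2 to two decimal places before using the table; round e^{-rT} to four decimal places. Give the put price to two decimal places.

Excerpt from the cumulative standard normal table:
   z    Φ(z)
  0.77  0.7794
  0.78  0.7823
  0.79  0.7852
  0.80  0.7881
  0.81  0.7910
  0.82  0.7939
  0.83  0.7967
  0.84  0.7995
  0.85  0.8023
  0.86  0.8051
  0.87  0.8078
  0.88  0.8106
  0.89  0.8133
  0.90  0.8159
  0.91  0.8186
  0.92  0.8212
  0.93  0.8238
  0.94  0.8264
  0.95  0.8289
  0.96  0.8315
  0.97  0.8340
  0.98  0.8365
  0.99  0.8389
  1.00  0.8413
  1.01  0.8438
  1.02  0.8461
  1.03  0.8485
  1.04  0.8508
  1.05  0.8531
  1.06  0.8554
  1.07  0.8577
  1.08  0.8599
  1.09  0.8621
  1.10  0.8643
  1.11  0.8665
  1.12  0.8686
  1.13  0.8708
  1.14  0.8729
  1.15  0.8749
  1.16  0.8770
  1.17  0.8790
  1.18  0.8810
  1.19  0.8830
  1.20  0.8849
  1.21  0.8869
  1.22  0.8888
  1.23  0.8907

210.45

σ√T = 0.4·√1 = 0.4000
ln(S/K) + (r + σ²/2)T = ln(400/650) + (0.09 + 0.4²/2)·1 = -0.4855 + 0.1700 = -0.3155
d₁ = -0.3155 / 0.4000 = -0.7888 ⇒ -0.79
d₂ = d₁ − σ√T = -0.7888 − 0.4000 = -1.1888 ⇒ -1.19
e^(−rT) = e^(−0.09·1) = 0.9139
P = 650·0.9139·N(1.19) − 400·N(0.79) = 650·0.9139·0.8830 − 400·0.7852 = 524.5329 − 314.0800 = 210.4529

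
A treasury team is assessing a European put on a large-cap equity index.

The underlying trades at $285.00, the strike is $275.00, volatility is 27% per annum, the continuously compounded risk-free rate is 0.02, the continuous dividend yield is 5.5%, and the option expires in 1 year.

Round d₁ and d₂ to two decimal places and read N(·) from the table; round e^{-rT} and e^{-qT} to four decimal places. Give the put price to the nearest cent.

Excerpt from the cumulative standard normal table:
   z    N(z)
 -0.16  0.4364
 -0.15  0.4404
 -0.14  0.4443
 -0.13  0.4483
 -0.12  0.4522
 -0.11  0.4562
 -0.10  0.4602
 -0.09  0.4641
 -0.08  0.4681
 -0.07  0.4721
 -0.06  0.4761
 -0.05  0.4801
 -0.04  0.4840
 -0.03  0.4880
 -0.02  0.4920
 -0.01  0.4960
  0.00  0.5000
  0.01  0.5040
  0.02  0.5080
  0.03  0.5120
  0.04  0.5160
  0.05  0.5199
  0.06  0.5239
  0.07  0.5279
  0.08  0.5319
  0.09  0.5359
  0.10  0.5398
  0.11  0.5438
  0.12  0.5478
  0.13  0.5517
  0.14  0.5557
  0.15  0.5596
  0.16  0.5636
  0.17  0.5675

$28.86

T = 1;  σ√T = 0.2700
d₁ = [ln(285/275) + (0.02 − 0.055 + 0.27²/2)·1] / 0.2700 = [0.0357 + 0.0014] / 0.2700 = 0.1377 ⇒ 0.14
d₂ = d₁ − σ√T = 0.1377 − 0.2700 = -0.1323 ⇒ -0.13
exp(−qT) = exp(−0.055·1) = 0.9465;  exp(−rT) = exp(−0.02·1) = 0.9802
N(−d₂) = N(0.13) = 0.5517;  N(−d₁) = N(-0.14) = 0.4443
P = 275·0.9802·0.5517 − 285·0.9465·0.4443 = 148.7135 − 119.8510 = 28.8625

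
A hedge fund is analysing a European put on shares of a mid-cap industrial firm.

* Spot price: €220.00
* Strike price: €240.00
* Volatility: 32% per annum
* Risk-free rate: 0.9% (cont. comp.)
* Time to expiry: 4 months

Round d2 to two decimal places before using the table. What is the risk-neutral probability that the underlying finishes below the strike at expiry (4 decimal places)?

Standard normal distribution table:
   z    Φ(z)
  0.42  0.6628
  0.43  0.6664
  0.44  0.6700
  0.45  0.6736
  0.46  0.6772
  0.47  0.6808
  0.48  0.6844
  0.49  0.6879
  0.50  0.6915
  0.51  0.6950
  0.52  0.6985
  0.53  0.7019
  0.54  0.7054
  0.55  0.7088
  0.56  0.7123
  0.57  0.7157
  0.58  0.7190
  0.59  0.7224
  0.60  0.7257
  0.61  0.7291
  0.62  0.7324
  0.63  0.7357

T = 0.3333;  σ√T = 0.1848
d₁ = [ln(220/240) + (0.009 + 0.32²/2)·0.3333] / 0.1848 = [-0.0870 + 0.0201] / 0.1848 = -0.3623 ⇒ -0.36
d₂ = d₁ − σ√T = -0.3623 − 0.1848 = -0.5471 ⇒ -0.55
Pr(exercise) under Q = N(−d₂) = N(0.55) = 0.7088

0.7088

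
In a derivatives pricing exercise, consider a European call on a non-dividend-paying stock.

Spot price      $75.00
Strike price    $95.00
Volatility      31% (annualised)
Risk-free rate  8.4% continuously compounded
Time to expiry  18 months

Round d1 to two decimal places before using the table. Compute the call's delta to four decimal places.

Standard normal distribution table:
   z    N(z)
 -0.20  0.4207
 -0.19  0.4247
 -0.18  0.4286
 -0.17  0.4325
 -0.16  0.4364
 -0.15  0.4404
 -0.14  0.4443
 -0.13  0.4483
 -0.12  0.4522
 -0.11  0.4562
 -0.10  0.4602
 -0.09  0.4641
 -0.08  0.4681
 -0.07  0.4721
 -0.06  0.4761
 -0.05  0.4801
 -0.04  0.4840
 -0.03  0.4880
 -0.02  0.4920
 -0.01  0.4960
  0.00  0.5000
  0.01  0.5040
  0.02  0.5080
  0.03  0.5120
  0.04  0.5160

σ√T = 0.31·√1.5 = 0.3797
ln(S/K) + (r + σ²/2)T = ln(75/95) + (0.084 + 0.31²/2)·1.5 = -0.2364 + 0.1981 = -0.0383
d₁ = -0.0383 / 0.3797 = -0.1009 ⇒ -0.10
N(d₁) = N(-0.10) = 0.4602
Δ_call = N(d₁) = 0.4602

0.4602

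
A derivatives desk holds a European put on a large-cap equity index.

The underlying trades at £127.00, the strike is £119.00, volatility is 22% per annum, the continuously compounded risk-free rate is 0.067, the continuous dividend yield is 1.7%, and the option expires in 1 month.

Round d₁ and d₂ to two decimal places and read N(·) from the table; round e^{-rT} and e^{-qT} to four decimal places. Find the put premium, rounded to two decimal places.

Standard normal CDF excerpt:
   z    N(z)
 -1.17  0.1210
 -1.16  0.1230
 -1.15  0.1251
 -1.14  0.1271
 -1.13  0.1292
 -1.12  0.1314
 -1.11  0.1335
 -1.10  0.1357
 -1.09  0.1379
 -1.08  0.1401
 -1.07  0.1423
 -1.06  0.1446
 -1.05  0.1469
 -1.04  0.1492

£0.45

T = 0.08333;  σ√T = 0.0635
ln(S/K) + (r − q + σ²/2)T = ln(127/119) + (0.067 − 0.017 + 0.22²/2)·0.08333 = 0.0651 + 0.0062 = 0.0712
d₁ = 0.0712 / 0.0635 = 1.1218 → 1.12
d₂ = d₁ − σ√T = 1.1218 − 0.0635 = 1.0583 → 1.06
e^(−qT) = e^(−0.017·0.08333) = 0.9986;  e^(−rT) = e^(−0.067·0.08333) = 0.9944
N(−d₂) = N(-1.06) = 0.1446;  N(−d₁) = N(-1.12) = 0.1314
P = 119·0.9944·0.1446 − 127·0.9986·0.1314 = 17.1110 − 16.6644 = 0.4466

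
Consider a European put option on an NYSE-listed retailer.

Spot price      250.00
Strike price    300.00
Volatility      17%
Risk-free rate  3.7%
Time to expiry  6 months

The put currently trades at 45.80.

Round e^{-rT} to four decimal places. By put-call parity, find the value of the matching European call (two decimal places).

e^(−rT) = e^(−0.037·0.5) = 0.9817
Put-call parity: C − P = S − K·e^(−rT) = 250 − 300·0.9817 = 250 − 294.5100 = -44.5100
C = P + (C − P) = 45.80 + (-44.5100) = 1.2900

1.29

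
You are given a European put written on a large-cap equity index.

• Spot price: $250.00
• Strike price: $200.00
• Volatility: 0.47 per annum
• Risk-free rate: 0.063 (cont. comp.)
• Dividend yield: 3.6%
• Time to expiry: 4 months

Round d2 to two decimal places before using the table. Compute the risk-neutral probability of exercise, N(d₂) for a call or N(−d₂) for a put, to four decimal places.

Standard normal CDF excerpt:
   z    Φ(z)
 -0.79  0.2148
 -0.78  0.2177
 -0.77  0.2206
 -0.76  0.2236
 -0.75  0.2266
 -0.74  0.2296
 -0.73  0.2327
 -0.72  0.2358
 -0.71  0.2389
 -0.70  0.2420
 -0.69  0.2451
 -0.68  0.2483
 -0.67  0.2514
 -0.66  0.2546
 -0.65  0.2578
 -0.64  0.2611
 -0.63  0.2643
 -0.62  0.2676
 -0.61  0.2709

0.2358

σ√T = 0.47·√0.3333 = 0.2714
d₁ = [ln(250/200) + (0.063 − 0.036 + 0.47²/2)·0.3333] / 0.2714 = [0.2231 + 0.0458] / 0.2714 = 0.9912 which rounds to 0.99
d₂ = d₁ − σ√T = 0.9912 − 0.2714 = 0.7198 which rounds to 0.72
Pr(exercise) under Q = N(−d₂) = N(-0.72) = 0.2358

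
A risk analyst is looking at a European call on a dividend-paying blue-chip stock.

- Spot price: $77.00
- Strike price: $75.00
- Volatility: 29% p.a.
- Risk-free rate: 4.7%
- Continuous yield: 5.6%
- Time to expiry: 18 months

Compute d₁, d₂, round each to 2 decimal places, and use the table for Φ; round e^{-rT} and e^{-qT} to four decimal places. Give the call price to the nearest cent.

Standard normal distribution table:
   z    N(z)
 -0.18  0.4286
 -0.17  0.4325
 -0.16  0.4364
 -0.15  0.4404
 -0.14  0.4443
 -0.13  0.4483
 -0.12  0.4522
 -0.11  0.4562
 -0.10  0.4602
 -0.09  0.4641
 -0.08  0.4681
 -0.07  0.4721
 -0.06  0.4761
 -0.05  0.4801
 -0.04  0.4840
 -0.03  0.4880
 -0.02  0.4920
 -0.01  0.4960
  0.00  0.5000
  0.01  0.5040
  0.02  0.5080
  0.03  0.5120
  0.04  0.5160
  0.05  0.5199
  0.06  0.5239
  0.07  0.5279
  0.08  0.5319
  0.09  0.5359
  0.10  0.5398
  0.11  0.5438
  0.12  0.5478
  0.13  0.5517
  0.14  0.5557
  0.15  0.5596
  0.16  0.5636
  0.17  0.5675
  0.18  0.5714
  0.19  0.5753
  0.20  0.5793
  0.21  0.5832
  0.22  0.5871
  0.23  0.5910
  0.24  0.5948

T = 1.5;  σ√T = 0.3552
d₁ = [ln(77/75) + (0.047 − 0.056 + 0.29²/2)·1.5] / 0.3552 = [0.0263 + 0.0496] / 0.3552 = 0.2137 ⇒ 0.21
d₂ = d₁ − σ√T = 0.2137 − 0.3552 = -0.1415 ⇒ -0.14
exp(−qT) = exp(−0.056·1.5) = 0.9194;  exp(−rT) = exp(−0.047·1.5) = 0.9319
N(d₁) = N(0.21) = 0.5832;  N(d₂) = N(-0.14) = 0.4443
C = 77·0.9194·0.5832 − 75·0.9319·0.4443 = 41.2869 − 31.0532 = 10.2337

$10.23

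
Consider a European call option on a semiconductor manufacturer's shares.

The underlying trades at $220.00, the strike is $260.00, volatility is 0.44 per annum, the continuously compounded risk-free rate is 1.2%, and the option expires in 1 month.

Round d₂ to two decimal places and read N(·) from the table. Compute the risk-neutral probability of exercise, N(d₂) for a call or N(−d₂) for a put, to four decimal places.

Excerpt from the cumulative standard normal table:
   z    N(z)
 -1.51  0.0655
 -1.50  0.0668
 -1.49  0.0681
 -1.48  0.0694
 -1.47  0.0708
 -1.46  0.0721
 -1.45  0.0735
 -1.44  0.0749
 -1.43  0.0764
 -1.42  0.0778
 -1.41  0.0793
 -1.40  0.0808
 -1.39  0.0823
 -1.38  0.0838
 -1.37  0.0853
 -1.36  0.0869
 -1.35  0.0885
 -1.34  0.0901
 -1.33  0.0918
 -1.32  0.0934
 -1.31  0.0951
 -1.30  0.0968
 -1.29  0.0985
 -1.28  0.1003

0.0853

T = 0.08333;  σ√T = 0.1270
d₁ = [ln(220/260) + (0.012 + 0.44²/2)·0.08333] / 0.1270 = [-0.1671 + 0.0091] / 0.1270 = -1.2438 ⇒ -1.24
d₂ = d₁ − σ√T = -1.2438 − 0.1270 = -1.3708 ⇒ -1.37
Risk-neutral Pr[S_T > K] = N(d₂) = N(-1.37) = 0.0853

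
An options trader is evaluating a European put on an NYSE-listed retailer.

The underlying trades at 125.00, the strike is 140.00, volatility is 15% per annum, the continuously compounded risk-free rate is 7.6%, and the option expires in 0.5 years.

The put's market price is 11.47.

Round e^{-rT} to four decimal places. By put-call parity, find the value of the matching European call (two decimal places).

1.69

exp(−rT) = exp(−0.076·0.5) = 0.9627
Put-call parity: C − P = S − K·e^(−rT) = 125 − 140·0.9627 = 125 − 134.7780 = -9.7780
C = P + (C − P) = 11.47 + (-9.7780) = 1.6920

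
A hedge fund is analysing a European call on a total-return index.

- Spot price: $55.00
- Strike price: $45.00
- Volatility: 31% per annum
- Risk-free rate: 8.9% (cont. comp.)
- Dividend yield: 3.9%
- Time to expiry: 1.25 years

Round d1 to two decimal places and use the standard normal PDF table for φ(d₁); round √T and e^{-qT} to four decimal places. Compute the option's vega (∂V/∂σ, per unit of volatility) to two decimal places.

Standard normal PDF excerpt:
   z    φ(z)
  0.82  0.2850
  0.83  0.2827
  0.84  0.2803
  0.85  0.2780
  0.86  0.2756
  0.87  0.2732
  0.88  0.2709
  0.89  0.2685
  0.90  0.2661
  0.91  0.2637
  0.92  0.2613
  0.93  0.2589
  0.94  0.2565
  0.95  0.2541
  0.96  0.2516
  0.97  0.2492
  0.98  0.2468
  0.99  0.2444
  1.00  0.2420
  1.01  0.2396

σ√T = 0.31 × 1.1180 = 0.3466
d₁ = [ln(55/45) + (0.089 − 0.039 + ½·0.31²)·1.25] / (σ√T) = (0.2007 + 0.1226) / 0.3466 = 0.9326 ⇒ 0.93
√T = √1.25 = 1.1180
φ(d₁) = φ(0.93) = 0.2589
e^(−qT) = e^(−0.039·1.25) = 0.9524
vega = S·e^(−qT)·φ(d₁)·√T = 55·0.9524·0.2589·1.1180 = 15.1620
(Vega is the same for a European call and put with the same parameters.)

15.16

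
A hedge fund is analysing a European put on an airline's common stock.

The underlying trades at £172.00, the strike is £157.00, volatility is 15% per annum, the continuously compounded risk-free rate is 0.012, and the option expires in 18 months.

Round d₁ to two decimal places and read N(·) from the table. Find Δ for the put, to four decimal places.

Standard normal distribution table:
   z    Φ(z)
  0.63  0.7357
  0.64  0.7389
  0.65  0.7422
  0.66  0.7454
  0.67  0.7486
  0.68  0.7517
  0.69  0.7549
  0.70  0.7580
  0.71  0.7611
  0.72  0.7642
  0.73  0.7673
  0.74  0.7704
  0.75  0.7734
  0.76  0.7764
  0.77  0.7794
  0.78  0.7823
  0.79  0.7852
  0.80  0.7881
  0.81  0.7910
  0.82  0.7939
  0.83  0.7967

σ√T = 0.15 × 1.2247 = 0.1837
ln(S/K) + (r + σ²/2)T = ln(172/157) + (0.012 + 0.15²/2)·1.5 = 0.0912 + 0.0349 = 0.1261
d₁ = 0.1261 / 0.1837 = 0.6865 which rounds to 0.69
N(d₁) = N(0.69) = 0.7549
Δ_put = N(d₁) − 1 = 0.7549 − 1 = -0.2451

-0.2451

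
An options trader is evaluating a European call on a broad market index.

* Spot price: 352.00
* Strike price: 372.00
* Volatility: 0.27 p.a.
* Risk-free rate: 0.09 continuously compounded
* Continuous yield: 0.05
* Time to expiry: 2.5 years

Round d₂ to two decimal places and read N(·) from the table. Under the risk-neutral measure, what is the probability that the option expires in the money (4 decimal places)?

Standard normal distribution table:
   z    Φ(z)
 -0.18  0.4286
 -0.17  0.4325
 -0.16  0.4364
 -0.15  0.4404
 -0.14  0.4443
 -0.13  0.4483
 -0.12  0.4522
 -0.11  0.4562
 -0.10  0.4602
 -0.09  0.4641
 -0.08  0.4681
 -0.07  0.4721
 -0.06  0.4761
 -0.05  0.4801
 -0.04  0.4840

0.4562

σ√T = 0.27 × 1.5811 = 0.4269
ln(S/K) + (r − q + σ²/2)T = ln(352/372) + (0.09 − 0.05 + 0.27²/2)·2.5 = -0.0553 + 0.1911 = 0.1359
d₁ = 0.1359 / 0.4269 = 0.3182 ⇒ 0.32
d₂ = d₁ − σ√T = 0.3182 − 0.4269 = -0.1087 ⇒ -0.11
Risk-neutral Pr[S_T > K] = N(d₂) = N(-0.11) = 0.4562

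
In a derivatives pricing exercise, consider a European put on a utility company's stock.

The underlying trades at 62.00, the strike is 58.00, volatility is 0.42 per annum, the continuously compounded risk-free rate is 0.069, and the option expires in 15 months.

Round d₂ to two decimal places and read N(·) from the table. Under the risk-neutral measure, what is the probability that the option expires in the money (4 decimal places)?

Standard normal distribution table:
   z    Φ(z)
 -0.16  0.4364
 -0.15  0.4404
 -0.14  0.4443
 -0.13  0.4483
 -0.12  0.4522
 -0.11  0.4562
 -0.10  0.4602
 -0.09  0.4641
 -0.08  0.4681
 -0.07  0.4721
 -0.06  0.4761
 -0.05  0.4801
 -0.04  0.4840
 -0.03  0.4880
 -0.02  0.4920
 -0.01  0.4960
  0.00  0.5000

0.4641

σ√T = 0.42 × 1.1180 = 0.4696
d₁ = [ln(62/58) + (0.069 + 0.42²/2)·1.25] / 0.4696 = [0.0667 + 0.1965] / 0.4696 = 0.5605 ⇒ 0.56
d₂ = d₁ − σ√T = 0.5605 − 0.4696 = 0.0909 ⇒ 0.09
Risk-neutral Pr[S_T < K] = N(−d₂) = N(-0.09) = 0.4641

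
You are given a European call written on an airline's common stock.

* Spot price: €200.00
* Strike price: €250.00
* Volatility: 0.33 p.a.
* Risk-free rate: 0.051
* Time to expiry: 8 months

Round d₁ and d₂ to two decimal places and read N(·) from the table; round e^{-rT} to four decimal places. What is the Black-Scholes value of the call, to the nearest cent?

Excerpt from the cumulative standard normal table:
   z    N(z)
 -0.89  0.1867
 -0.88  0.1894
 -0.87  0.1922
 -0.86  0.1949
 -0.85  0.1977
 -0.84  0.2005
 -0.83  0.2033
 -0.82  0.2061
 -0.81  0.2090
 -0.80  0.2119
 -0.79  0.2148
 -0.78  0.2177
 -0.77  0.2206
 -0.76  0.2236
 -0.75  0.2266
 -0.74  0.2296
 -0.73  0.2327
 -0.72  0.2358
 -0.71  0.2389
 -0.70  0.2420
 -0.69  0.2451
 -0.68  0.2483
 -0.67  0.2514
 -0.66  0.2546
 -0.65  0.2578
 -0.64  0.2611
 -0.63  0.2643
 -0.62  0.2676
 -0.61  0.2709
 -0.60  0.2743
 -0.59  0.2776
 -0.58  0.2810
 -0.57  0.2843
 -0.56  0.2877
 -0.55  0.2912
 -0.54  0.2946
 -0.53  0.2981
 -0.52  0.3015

T = 0.6667;  σ√T = 0.2694
d₁ = [ln(200/250) + (0.051 + 0.33²/2)·0.6667] / 0.2694 = [-0.2231 + 0.0703] / 0.2694 = -0.5673 ⇒ -0.57
d₂ = d₁ − σ√T = -0.5673 − 0.2694 = -0.8367 ⇒ -0.84
exp(−rT) = exp(−0.051·0.6667) = 0.9666
C = 200·N(-0.57) − 250·0.9666·N(-0.84) = 200·0.2843 − 250·0.9666·0.2005 = 56.8600 − 48.4508 = 8.4092

€8.41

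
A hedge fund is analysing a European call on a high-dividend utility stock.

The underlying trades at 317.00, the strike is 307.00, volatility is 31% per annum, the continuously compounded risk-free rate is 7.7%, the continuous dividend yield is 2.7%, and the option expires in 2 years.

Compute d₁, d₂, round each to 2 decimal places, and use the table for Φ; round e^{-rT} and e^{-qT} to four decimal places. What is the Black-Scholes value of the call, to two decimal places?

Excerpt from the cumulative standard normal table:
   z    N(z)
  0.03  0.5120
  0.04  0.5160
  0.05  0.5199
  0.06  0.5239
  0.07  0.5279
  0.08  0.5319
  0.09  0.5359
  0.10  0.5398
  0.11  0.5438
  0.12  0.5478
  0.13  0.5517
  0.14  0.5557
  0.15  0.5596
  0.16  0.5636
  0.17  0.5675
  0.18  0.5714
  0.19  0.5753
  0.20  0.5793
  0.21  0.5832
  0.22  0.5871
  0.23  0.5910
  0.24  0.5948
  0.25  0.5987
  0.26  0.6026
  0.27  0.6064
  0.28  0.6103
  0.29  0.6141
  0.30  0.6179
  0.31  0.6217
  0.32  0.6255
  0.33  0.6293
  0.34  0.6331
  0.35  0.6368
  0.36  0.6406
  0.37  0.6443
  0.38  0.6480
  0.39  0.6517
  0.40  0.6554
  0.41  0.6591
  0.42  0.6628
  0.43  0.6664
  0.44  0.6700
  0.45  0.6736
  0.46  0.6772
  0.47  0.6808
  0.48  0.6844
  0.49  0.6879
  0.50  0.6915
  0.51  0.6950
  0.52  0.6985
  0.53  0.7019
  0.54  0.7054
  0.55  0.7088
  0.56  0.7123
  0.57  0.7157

69.79

T = 2;  σ√T = 0.4384
d₁ = [ln(317/307) + (0.077 − 0.027 + 0.31²/2)·2] / 0.4384 = [0.0321 + 0.1961] / 0.4384 = 0.5204 which rounds to 0.52
d₂ = d₁ − σ√T = 0.5204 − 0.4384 = 0.0820 which rounds to 0.08
exp(−qT) = exp(−0.027·2) = 0.9474;  exp(−rT) = exp(−0.077·2) = 0.8573
C = 317·0.9474·N(0.52) − 307·0.8573·N(0.08) = 317·0.9474·0.6985 − 307·0.8573·0.5319 = 209.7776 − 139.9913 = 69.7862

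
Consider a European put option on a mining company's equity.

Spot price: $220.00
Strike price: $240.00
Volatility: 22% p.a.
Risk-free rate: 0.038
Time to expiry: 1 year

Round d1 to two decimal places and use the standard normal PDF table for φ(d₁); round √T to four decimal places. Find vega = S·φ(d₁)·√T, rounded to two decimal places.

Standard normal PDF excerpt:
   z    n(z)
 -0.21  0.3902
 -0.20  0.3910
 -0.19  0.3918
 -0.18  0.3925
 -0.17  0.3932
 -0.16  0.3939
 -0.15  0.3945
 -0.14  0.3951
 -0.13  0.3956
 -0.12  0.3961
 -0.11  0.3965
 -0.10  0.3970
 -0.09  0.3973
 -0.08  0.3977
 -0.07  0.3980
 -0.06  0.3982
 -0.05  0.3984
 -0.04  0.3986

σ√T = 0.22 × 1.0000 = 0.2200
d₁ = [ln(220/240) + (0.038 + 0.22²/2)·1] / 0.2200 = [-0.0870 + 0.0622] / 0.2200 = -0.1128 ≈ -0.11
√T = √1 = 1.0000
φ(d₁) = φ(-0.11) = 0.3965
vega = S·φ(d₁)·√T = 220·0.3965·1.0000 = 87.2300
(The call has the same vega.)

87.23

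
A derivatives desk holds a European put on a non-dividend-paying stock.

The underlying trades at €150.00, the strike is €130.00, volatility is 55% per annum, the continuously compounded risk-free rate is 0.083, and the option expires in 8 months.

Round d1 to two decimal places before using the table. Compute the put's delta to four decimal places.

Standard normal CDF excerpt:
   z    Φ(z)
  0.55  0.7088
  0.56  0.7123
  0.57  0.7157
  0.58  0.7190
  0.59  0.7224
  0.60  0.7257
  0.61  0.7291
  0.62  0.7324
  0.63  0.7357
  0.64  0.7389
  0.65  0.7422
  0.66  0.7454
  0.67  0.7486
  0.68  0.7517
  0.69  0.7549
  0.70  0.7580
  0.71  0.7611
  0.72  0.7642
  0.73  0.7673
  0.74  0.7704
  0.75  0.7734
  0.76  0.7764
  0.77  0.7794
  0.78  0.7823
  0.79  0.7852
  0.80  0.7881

σ√T = 0.55·√0.6667 = 0.4491
ln(S/K) + (r + σ²/2)T = ln(150/130) + (0.083 + 0.55²/2)·0.6667 = 0.1431 + 0.1562 = 0.2993
d₁ = 0.2993 / 0.4491 = 0.6664 → 0.67
N(d₁) = N(0.67) = 0.7486
Δ_put = N(d₁) − 1 = 0.7486 − 1 = -0.2514

-0.2514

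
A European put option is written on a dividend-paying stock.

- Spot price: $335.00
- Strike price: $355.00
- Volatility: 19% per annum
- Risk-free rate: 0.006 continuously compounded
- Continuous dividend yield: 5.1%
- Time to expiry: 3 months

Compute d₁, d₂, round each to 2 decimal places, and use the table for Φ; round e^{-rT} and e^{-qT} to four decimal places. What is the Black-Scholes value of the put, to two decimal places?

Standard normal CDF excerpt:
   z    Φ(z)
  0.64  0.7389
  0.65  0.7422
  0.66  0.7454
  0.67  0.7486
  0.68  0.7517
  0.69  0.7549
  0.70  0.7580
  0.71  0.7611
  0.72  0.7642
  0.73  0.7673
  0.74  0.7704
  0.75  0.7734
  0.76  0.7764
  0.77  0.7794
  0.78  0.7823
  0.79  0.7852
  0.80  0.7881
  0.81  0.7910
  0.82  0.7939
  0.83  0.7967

σ√T = 0.19·√0.25 = 0.0950
d₁ = [ln(335/355) + (0.006 − 0.051 + 0.19²/2)·0.25] / 0.0950 = [-0.0580 − 0.0067] / 0.0950 = -0.6813 ≈ -0.68
d₂ = d₁ − σ√T = -0.6813 − 0.0950 = -0.7763 ≈ -0.78
exp(−qT) = exp(−0.051·0.25) = 0.9873;  exp(−rT) = exp(−0.006·0.25) = 0.9985
P = 355·0.9985·N(0.78) − 335·0.9873·N(0.68) = 355·0.9985·0.7823 − 335·0.9873·0.7517 = 277.2999 − 248.6214 = 28.6785

$28.68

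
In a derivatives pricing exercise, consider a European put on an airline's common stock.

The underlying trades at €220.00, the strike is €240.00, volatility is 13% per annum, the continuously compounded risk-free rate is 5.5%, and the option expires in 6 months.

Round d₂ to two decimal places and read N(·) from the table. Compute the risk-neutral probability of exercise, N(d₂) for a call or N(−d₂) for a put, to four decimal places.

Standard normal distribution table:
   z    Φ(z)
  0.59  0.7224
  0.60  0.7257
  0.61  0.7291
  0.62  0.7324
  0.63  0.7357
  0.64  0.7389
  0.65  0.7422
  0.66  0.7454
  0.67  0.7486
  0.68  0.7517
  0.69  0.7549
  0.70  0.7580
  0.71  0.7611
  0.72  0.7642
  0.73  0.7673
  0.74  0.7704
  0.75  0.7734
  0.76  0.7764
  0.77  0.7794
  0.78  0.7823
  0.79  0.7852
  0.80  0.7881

σ√T = 0.13 × 0.7071 = 0.0919
ln(S/K) + (r + σ²/2)T = ln(220/240) + (0.055 + 0.13²/2)·0.5 = -0.0870 + 0.0317 = -0.0553
d₁ = -0.0553 / 0.0919 = -0.6014 ≈ -0.60
d₂ = d₁ − σ√T = -0.6014 − 0.0919 = -0.6934 ≈ -0.69
Pr(exercise) under Q = N(−d₂) = N(0.69) = 0.7549

0.7549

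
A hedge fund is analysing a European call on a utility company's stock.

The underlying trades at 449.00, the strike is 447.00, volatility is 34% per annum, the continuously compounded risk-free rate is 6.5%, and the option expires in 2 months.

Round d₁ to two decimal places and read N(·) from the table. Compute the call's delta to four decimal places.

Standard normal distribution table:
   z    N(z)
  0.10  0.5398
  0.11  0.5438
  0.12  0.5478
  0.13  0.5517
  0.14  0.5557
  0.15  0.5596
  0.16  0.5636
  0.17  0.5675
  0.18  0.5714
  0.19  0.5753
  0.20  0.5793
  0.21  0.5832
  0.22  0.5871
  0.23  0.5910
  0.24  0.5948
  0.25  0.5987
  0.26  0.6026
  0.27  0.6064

T = 0.1667;  σ√T = 0.1388
ln(S/K) + (r + σ²/2)T = ln(449/447) + (0.065 + 0.34²/2)·0.1667 = 0.0045 + 0.0205 = 0.0249
d₁ = 0.0249 / 0.1388 = 0.1796 → 0.18
N(d₁) = N(0.18) = 0.5714
Δ_call = N(d₁) = 0.5714

0.5714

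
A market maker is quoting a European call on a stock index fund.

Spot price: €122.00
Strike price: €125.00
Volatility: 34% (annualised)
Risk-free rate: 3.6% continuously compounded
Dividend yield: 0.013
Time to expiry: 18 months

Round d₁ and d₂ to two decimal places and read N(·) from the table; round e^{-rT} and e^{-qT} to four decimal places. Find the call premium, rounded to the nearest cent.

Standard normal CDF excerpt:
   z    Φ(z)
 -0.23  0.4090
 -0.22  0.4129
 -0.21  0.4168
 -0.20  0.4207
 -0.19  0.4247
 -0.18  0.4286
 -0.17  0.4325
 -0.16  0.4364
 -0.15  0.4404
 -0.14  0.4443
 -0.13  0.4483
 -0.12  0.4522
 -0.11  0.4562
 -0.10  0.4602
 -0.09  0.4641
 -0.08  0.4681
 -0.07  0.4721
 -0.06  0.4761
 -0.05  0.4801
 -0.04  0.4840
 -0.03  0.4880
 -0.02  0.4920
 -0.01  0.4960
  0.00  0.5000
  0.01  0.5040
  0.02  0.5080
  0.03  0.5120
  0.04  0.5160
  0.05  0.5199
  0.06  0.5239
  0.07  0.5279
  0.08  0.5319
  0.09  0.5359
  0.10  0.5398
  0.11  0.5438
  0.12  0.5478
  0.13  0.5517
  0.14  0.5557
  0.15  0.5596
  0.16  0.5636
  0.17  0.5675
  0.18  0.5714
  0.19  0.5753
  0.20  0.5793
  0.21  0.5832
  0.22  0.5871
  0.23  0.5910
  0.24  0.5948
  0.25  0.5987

€19.95

σ√T = 0.34·√1.5 = 0.4164
ln(S/K) + (r − q + σ²/2)T = ln(122/125) + (0.036 − 0.013 + 0.34²/2)·1.5 = -0.0243 + 0.1212 = 0.0969
d₁ = 0.0969 / 0.4164 = 0.2327 → 0.23
d₂ = d₁ − σ√T = 0.2327 − 0.4164 = -0.1837 → -0.18
e^(−qT) = e^(−0.013·1.5) = 0.9807;  e^(−rT) = e^(−0.036·1.5) = 0.9474
C = 122·0.9807·N(0.23) − 125·0.9474·N(-0.18) = 122·0.9807·0.5910 − 125·0.9474·0.4286 = 70.7104 − 50.7570 = 19.9535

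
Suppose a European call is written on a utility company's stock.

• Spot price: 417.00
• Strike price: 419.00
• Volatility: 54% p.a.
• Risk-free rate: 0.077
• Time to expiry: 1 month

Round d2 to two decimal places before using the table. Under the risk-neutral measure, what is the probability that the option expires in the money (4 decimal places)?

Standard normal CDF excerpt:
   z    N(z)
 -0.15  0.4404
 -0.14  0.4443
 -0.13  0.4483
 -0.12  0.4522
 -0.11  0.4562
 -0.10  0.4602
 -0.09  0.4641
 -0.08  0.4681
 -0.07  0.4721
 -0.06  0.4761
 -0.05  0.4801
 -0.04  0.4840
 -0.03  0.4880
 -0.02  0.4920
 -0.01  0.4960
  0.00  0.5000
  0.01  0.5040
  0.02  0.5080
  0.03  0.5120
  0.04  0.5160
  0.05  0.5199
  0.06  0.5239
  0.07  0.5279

0.4721

T = 0.08333;  σ√T = 0.1559
d₁ = [ln(417/419) + (0.077 + 0.54²/2)·0.08333] / 0.1559 = [-0.0048 + 0.0186] / 0.1559 = 0.0884 ≈ 0.09
d₂ = d₁ − σ√T = 0.0884 − 0.1559 = -0.0675 ≈ -0.07
Pr(exercise) under Q = N(d₂) = 0.4721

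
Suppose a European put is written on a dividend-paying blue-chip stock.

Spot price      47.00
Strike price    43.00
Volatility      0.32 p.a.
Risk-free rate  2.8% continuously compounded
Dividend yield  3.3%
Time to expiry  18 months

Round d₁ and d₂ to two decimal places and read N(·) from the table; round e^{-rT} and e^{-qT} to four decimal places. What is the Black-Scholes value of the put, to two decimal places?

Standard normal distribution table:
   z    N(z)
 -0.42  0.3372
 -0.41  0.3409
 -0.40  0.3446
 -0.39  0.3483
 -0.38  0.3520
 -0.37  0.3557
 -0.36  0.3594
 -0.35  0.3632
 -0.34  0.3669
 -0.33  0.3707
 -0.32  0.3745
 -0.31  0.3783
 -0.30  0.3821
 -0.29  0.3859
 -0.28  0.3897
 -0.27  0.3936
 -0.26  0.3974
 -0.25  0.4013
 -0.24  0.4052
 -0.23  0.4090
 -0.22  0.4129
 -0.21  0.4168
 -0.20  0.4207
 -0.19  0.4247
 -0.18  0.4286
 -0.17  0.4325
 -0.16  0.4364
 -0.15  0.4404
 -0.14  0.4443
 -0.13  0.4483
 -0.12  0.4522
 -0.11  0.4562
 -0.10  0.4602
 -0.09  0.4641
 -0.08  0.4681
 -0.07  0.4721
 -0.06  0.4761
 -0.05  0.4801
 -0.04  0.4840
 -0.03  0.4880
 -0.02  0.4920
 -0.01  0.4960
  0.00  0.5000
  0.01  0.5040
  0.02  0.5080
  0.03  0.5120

σ√T = 0.32·√1.5 = 0.3919
d₁ = [ln(47/43) + (0.028 − 0.033 + 0.32²/2)·1.5] / 0.3919 = [0.0889 + 0.0693] / 0.3919 = 0.4038 ⇒ 0.40
d₂ = d₁ − σ√T = 0.4038 − 0.3919 = 0.0119 ⇒ 0.01
exp(−qT) = exp(−0.033·1.5) = 0.9517;  exp(−rT) = exp(−0.028·1.5) = 0.9589
N(−d₂) = N(-0.01) = 0.4960;  N(−d₁) = N(-0.40) = 0.3446
P = 43·0.9589·0.4960 − 47·0.9517·0.3446 = 20.4514 − 15.4139 = 5.0375

5.04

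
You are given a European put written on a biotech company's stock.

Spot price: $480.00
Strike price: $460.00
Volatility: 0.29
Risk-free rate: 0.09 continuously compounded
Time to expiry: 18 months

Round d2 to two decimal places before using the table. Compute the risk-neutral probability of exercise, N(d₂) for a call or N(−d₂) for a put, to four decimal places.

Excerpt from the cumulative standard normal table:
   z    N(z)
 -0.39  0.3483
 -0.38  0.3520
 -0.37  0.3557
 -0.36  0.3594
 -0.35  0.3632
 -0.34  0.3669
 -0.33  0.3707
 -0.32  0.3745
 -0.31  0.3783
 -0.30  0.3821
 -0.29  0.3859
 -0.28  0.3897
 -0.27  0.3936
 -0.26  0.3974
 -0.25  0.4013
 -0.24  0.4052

0.3745

σ√T = 0.29·√1.5 = 0.3552
d₁ = [ln(480/460) + (0.09 + 0.29²/2)·1.5] / 0.3552 = [0.0426 + 0.1981] / 0.3552 = 0.6775 which rounds to 0.68
d₂ = d₁ − σ√T = 0.6775 − 0.3552 = 0.3223 which rounds to 0.32
Risk-neutral Pr[S_T < K] = N(−d₂) = N(-0.32) = 0.3745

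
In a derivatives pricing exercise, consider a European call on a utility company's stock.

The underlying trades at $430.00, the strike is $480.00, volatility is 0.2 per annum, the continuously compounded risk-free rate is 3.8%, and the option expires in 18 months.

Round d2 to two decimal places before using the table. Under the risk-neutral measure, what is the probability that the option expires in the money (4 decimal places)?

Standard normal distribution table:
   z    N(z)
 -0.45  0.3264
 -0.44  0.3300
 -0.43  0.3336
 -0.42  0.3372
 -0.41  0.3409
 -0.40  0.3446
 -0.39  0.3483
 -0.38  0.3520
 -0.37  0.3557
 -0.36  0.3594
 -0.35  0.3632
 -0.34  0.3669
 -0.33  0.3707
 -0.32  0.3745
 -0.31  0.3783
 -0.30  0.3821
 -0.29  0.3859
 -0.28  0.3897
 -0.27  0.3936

σ√T = 0.2·√1.5 = 0.2449
d₁ = [ln(430/480) + (0.038 + 0.2²/2)·1.5] / 0.2449 = [-0.1100 + 0.0870] / 0.2449 = -0.0939 ⇒ -0.09
d₂ = d₁ − σ√T = -0.0939 − 0.2449 = -0.3388 ⇒ -0.34
Risk-neutral Pr[S_T > K] = N(d₂) = N(-0.34) = 0.3669

0.3669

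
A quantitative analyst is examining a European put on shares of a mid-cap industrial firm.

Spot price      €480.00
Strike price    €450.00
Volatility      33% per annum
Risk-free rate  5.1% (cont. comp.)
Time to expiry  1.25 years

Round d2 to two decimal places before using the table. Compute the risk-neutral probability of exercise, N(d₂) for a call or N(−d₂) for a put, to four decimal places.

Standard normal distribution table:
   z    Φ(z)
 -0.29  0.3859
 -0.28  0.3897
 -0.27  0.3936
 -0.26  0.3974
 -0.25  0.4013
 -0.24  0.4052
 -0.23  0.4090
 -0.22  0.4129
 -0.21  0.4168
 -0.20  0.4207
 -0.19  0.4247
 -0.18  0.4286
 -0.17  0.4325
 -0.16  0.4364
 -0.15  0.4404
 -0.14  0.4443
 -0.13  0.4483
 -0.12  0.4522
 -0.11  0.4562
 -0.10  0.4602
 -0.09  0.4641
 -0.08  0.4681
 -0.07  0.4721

T = 1.25;  σ√T = 0.3690
d₁ = [ln(480/450) + (0.051 + 0.33²/2)·1.25] / 0.3690 = [0.0645 + 0.1318] / 0.3690 = 0.5322 ⇒ 0.53
d₂ = d₁ − σ√T = 0.5322 − 0.3690 = 0.1632 ⇒ 0.16
Pr(exercise) under Q = N(−d₂) = N(-0.16) = 0.4364

0.4364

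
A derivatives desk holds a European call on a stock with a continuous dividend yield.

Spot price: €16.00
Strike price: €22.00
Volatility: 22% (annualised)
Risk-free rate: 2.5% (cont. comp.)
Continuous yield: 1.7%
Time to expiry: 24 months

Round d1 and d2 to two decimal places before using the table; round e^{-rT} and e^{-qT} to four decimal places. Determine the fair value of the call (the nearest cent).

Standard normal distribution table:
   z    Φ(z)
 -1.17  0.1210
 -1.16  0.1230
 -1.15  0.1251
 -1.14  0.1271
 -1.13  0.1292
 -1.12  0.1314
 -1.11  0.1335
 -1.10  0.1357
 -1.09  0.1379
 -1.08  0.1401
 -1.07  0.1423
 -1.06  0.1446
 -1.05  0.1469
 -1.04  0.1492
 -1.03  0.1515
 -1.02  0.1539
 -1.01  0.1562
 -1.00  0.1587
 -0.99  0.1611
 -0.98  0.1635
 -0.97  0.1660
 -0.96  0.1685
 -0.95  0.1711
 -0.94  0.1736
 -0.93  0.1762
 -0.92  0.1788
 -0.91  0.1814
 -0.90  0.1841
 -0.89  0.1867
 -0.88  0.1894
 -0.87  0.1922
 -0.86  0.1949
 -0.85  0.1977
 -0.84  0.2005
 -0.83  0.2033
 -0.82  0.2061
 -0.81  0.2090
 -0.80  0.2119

T = 2;  σ√T = 0.3111
d₁ = [ln(16/22) + (0.025 − 0.017 + ½·0.22²)·2] / (σ√T) = (-0.3185 + 0.0644) / 0.3111 = -0.8166 ⇒ -0.82
d₂ = -0.8166 − 0.3111 = -1.1277 ⇒ -1.13
e^(−qT) = e^(−0.017·2) = 0.9666;  e^(−rT) = e^(−0.025·2) = 0.9512
N(d₁) = N(-0.82) = 0.2061;  N(d₂) = N(-1.13) = 0.1292
C = 16·0.9666·0.2061 − 22·0.9512·0.1292 = 3.1875 − 2.7037 = 0.4838

€0.48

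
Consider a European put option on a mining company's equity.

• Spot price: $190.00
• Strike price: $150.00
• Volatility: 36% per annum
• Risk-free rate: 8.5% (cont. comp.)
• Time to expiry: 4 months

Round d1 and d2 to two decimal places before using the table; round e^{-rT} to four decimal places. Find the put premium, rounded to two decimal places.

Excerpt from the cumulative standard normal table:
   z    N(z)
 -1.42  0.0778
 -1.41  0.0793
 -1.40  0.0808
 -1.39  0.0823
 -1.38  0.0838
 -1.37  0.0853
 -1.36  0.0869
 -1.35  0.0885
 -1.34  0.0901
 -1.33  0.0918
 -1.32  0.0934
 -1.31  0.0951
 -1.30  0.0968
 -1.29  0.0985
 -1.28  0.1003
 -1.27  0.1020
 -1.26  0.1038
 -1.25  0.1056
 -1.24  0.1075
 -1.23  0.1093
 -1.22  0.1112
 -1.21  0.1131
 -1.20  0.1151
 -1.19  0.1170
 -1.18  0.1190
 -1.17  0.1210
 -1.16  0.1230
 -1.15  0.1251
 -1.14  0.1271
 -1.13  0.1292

σ√T = 0.36·√0.3333 = 0.2078
ln(S/K) + (r + σ²/2)T = ln(190/150) + (0.085 + 0.36²/2)·0.3333 = 0.2364 + 0.0499 = 0.2863
d₁ = 0.2863 / 0.2078 = 1.3776 ≈ 1.38
d₂ = d₁ − σ√T = 1.3776 − 0.2078 = 1.1697 ≈ 1.17
exp(−rT) = exp(−0.085·0.3333) = 0.9721
P = 150·0.9721·N(-1.17) − 190·N(-1.38) = 150·0.9721·0.1210 − 190·0.0838 = 17.6436 − 15.9220 = 1.7216

$1.72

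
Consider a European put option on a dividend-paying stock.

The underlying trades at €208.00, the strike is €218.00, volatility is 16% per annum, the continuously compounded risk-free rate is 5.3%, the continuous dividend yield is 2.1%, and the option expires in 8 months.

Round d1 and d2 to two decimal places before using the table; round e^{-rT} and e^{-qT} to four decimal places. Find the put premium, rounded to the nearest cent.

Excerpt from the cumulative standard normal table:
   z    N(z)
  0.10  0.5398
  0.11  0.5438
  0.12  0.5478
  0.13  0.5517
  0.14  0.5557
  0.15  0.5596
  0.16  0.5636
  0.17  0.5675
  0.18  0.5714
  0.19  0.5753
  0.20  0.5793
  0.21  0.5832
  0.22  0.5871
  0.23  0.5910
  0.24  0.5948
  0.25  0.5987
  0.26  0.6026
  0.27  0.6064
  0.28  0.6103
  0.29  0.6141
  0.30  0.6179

σ√T = 0.16 × 0.8165 = 0.1306
d₁ = [ln(208/218) + (0.053 − 0.021 + ½·0.16²)·0.6667] / (σ√T) = (-0.0470 + 0.0299) / 0.1306 = -0.1308 which rounds to -0.13
d₂ = -0.1308 − 0.1306 = -0.2615 which rounds to -0.26
exp(−qT) = exp(−0.021·0.6667) = 0.9861;  exp(−rT) = exp(−0.053·0.6667) = 0.9653
N(−d₂) = N(0.26) = 0.6026;  N(−d₁) = N(0.13) = 0.5517
P = 218·0.9653·0.6026 − 208·0.9861·0.5517 = 126.8084 − 113.1585 = 13.6498

€13.65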